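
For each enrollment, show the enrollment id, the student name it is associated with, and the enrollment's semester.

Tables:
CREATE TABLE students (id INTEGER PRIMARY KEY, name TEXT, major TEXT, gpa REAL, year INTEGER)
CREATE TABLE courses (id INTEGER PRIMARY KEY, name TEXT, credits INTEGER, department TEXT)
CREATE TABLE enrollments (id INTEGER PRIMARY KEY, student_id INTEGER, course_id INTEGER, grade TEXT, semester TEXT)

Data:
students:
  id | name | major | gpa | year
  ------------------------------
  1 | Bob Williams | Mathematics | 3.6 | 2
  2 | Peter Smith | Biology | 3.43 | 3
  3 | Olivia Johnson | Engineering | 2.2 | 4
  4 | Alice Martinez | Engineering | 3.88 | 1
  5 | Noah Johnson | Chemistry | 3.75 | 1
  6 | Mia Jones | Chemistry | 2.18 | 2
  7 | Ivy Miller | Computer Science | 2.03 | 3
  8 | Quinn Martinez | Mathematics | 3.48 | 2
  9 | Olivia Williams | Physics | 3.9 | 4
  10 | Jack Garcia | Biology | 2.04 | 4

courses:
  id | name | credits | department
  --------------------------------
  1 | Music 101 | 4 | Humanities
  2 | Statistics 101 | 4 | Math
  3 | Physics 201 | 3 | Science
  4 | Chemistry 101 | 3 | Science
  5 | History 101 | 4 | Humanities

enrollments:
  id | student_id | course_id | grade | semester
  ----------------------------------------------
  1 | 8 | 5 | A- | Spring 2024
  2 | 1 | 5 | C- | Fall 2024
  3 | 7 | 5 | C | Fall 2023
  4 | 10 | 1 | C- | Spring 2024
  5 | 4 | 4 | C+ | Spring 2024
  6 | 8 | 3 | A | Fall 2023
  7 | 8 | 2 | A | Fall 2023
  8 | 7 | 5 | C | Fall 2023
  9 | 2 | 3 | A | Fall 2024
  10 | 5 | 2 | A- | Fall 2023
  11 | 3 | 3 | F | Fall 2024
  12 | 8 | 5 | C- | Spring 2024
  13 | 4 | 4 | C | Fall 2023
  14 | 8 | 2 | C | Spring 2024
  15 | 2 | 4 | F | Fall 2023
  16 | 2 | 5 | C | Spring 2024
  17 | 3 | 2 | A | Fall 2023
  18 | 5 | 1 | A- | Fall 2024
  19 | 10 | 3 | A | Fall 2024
SELECT c.id, p.name AS student, c.semester FROM enrollments c JOIN students p ON c.student_id = p.id

Execution result:
id | student | semester
1 | Quinn Martinez | Spring 2024
2 | Bob Williams | Fall 2024
3 | Ivy Miller | Fall 2023
4 | Jack Garcia | Spring 2024
5 | Alice Martinez | Spring 2024
6 | Quinn Martinez | Fall 2023
7 | Quinn Martinez | Fall 2023
8 | Ivy Miller | Fall 2023
9 | Peter Smith | Fall 2024
10 | Noah Johnson | Fall 2023
11 | Olivia Johnson | Fall 2024
12 | Quinn Martinez | Spring 2024
13 | Alice Martinez | Fall 2023
14 | Quinn Martinez | Spring 2024
15 | Peter Smith | Fall 2023
16 | Peter Smith | Spring 2024
17 | Olivia Johnson | Fall 2023
18 | Noah Johnson | Fall 2024
19 | Jack Garcia | Fall 2024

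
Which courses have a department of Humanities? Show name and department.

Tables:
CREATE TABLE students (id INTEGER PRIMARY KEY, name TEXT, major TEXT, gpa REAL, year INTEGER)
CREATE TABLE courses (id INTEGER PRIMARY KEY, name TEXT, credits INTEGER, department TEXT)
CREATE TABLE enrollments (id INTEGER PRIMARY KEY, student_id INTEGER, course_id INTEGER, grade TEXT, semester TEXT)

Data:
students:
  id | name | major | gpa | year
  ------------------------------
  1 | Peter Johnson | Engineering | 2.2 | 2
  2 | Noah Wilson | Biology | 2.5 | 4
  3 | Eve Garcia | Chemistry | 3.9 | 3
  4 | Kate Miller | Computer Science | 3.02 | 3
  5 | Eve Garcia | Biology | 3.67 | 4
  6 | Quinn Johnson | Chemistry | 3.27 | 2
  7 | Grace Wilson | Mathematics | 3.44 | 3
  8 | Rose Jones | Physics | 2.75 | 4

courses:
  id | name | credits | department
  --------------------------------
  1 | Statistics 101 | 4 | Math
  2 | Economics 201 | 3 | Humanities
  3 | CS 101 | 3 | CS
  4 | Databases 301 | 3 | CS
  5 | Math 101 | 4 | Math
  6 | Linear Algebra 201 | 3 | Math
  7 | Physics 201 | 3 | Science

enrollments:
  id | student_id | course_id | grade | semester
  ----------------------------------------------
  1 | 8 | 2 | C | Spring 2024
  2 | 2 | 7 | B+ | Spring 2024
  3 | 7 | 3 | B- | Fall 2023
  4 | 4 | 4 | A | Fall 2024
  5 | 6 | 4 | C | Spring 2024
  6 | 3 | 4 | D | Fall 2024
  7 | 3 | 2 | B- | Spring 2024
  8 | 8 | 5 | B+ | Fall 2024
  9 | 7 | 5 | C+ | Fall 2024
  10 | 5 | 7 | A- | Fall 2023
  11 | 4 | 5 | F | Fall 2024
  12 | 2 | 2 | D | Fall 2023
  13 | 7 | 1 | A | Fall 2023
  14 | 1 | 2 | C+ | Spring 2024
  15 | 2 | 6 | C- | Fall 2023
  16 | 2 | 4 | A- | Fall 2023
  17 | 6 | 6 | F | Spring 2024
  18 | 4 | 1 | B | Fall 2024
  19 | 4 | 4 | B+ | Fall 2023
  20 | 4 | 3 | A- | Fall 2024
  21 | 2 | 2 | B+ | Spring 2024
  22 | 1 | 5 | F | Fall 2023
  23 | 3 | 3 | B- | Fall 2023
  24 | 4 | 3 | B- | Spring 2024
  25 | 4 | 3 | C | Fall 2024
SELECT name, department FROM courses WHERE department = 'Humanities'

Execution result:
name | department
Economics 201 | Humanities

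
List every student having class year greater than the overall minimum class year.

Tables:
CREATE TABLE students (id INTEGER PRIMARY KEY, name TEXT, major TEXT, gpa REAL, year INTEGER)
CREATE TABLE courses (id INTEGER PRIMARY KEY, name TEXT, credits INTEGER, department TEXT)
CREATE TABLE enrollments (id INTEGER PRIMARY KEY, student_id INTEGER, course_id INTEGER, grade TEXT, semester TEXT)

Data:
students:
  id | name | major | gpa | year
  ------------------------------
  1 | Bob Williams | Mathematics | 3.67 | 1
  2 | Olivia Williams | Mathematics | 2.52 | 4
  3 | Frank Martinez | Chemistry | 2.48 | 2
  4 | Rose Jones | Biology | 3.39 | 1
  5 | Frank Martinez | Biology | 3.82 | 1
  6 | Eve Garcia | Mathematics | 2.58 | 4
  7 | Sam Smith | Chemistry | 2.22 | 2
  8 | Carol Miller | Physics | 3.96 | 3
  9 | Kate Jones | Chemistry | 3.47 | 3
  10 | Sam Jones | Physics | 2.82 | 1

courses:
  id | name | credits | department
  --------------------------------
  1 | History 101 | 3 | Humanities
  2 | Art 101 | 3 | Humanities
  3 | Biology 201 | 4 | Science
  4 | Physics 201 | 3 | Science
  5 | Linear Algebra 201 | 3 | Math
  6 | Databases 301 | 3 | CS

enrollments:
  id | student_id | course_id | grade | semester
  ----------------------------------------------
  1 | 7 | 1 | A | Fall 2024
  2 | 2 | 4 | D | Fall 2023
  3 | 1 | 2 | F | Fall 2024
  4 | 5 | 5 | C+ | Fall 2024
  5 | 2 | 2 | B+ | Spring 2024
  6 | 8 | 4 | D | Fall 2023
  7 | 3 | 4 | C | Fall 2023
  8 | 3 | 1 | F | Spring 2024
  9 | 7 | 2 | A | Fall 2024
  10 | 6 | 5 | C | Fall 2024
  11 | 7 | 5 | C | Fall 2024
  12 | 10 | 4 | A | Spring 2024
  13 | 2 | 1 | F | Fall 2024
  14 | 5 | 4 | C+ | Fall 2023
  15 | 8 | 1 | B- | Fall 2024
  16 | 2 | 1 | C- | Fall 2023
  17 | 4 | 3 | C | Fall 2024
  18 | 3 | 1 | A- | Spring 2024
SELECT name, year FROM students WHERE year > (SELECT MIN(year) FROM students)

Execution result:
name | year
Olivia Williams | 4
Frank Martinez | 2
Eve Garcia | 4
Sam Smith | 2
Carol Miller | 3
Kate Jones | 3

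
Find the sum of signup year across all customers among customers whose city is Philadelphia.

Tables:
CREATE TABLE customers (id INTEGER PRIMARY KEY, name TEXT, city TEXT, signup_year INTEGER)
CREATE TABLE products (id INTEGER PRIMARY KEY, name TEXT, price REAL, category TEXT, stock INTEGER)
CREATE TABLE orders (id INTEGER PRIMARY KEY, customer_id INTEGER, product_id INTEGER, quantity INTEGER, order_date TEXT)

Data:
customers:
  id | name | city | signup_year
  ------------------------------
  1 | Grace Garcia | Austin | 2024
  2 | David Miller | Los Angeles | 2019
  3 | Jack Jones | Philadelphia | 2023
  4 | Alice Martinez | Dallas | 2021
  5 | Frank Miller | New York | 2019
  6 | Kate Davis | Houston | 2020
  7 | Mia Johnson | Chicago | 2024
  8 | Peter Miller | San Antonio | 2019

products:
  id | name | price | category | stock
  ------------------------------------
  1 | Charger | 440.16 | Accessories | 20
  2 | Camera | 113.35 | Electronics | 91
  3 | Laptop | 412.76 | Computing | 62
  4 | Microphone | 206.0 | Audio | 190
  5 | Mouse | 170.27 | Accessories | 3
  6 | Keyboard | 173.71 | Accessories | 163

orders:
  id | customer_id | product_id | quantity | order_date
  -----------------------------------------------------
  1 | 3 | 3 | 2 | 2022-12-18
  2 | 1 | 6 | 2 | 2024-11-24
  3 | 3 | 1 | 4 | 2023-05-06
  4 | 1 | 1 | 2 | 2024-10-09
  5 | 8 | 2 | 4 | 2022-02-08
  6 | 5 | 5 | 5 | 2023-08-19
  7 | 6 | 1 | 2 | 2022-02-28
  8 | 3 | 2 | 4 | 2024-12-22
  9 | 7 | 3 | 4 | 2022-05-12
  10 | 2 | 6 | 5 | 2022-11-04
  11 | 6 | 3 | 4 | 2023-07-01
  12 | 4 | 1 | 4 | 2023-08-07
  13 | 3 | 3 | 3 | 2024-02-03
SELECT SUM(signup_year) FROM customers WHERE city = 'Philadelphia'

Execution result:
2023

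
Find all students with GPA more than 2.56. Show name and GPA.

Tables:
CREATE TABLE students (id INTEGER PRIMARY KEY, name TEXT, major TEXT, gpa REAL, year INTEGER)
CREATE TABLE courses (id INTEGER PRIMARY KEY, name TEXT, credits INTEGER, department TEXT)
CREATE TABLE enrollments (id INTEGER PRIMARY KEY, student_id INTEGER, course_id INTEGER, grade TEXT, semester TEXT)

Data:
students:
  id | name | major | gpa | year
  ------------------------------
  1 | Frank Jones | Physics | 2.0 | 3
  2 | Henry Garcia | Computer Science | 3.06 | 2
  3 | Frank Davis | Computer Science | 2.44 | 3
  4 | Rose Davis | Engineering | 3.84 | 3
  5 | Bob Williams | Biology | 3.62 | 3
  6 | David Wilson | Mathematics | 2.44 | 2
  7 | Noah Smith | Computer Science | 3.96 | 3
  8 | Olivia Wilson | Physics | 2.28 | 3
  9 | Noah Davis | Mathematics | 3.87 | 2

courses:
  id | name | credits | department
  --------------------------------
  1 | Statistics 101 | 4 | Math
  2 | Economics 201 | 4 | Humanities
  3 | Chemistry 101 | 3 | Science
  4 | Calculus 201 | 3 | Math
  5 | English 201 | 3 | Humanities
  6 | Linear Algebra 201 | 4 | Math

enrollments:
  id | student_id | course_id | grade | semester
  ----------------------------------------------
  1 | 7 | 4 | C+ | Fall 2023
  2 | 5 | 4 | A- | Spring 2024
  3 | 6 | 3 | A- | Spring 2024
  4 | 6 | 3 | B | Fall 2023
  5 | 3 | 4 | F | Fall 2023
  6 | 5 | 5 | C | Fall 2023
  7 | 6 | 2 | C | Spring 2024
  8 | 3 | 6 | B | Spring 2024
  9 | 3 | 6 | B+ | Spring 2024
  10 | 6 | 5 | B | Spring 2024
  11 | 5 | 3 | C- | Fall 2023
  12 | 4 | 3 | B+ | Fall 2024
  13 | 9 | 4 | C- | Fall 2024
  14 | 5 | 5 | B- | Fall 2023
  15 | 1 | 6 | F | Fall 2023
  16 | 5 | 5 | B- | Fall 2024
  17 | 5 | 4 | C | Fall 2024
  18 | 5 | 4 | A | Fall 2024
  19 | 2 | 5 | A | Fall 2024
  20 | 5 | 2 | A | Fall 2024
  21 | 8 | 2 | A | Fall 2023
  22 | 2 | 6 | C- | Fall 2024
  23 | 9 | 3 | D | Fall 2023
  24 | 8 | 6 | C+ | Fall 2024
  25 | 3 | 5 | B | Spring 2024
SELECT name, gpa FROM students WHERE gpa > 2.56

Execution result:
name | gpa
Henry Garcia | 3.06
Rose Davis | 3.84
Bob Williams | 3.62
Noah Smith | 3.96
Noah Davis | 3.87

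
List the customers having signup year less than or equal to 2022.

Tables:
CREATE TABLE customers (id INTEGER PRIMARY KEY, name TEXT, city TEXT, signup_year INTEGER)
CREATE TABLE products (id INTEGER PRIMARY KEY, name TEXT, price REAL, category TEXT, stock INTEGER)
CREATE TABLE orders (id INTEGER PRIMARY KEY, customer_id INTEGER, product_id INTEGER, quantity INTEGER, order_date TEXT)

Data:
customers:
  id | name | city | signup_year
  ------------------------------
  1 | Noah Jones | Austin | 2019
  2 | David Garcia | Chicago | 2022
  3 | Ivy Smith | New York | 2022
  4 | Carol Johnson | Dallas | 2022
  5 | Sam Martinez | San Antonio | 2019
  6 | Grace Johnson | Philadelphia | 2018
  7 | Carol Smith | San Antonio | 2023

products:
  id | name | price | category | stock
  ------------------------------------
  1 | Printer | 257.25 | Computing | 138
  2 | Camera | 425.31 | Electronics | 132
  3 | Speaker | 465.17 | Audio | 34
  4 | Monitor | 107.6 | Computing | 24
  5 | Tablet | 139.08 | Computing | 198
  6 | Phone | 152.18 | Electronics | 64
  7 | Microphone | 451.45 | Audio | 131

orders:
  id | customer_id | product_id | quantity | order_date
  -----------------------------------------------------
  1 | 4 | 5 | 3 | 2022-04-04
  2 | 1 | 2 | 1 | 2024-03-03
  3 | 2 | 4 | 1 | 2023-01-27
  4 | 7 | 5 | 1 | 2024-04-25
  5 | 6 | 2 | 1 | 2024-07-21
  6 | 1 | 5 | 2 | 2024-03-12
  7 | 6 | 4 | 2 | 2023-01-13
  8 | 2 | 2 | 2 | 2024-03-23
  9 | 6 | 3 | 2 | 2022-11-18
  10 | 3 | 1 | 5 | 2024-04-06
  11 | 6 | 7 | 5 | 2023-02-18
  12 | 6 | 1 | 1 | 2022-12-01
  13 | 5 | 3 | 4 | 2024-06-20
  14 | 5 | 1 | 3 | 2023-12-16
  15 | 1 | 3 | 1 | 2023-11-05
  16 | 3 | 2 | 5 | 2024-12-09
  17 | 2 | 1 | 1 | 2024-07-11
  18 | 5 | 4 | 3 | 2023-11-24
SELECT name, signup_year FROM customers WHERE signup_year <= 2022

Execution result:
name | signup_year
Noah Jones | 2019
David Garcia | 2022
Ivy Smith | 2022
Carol Johnson | 2022
Sam Martinez | 2019
Grace Johnson | 2018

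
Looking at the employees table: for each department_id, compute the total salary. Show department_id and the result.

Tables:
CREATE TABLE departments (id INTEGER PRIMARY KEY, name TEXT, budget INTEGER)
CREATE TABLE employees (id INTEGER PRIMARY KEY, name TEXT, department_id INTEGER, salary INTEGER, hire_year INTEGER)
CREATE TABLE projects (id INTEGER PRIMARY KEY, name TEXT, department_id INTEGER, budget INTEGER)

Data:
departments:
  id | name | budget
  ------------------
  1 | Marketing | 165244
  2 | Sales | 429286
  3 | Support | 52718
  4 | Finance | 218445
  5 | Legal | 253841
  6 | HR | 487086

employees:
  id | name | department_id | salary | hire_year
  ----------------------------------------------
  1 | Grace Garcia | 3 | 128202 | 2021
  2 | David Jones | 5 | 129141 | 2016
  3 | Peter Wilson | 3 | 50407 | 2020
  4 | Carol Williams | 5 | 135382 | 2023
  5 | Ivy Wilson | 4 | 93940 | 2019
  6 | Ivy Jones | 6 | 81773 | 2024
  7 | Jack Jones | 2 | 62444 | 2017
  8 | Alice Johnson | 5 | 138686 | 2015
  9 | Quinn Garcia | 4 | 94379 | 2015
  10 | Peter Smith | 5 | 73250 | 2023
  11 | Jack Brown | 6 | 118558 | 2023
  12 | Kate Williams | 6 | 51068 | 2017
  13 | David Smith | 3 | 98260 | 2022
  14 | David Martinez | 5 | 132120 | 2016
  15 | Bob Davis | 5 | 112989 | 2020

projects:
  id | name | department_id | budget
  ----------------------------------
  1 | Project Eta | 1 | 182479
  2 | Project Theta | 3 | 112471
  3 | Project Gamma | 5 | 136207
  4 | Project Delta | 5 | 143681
SELECT department_id, SUM(salary) AS sum_salary FROM employees GROUP BY department_id

Execution result:
department_id | sum_salary
2 | 62444
3 | 276869
4 | 188319
5 | 721568
6 | 251399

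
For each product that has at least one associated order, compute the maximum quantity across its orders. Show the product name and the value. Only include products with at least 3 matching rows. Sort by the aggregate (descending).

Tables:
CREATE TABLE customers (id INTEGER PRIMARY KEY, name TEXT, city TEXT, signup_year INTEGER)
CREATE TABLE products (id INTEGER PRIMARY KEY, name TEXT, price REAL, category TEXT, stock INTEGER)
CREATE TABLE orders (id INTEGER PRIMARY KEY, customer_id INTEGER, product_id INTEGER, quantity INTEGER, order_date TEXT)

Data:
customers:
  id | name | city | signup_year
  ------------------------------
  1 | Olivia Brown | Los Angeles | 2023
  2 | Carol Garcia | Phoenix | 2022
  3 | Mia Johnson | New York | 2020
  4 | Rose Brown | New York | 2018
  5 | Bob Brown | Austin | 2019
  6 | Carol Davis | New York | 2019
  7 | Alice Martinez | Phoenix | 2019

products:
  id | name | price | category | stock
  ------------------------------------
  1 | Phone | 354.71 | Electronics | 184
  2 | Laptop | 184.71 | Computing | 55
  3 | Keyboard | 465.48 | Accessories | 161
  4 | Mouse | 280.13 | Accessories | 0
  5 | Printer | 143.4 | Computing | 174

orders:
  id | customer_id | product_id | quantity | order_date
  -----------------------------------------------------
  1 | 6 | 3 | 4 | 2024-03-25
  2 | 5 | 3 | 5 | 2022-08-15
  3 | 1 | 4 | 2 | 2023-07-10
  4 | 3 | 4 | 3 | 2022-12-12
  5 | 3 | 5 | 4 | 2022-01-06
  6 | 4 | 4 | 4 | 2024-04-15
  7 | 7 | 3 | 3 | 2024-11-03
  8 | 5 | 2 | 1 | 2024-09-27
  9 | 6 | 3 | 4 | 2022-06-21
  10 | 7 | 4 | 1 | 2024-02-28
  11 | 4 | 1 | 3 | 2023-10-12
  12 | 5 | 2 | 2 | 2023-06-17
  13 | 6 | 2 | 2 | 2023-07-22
SELECT p.name, MAX(c.quantity) AS max_quantity FROM orders c JOIN products p ON c.product_id = p.id GROUP BY p.id, p.name HAVING COUNT(*) >= 3 ORDER BY max_quantity DESC

Execution result:
name | max_quantity
Keyboard | 5
Mouse | 4
Laptop | 2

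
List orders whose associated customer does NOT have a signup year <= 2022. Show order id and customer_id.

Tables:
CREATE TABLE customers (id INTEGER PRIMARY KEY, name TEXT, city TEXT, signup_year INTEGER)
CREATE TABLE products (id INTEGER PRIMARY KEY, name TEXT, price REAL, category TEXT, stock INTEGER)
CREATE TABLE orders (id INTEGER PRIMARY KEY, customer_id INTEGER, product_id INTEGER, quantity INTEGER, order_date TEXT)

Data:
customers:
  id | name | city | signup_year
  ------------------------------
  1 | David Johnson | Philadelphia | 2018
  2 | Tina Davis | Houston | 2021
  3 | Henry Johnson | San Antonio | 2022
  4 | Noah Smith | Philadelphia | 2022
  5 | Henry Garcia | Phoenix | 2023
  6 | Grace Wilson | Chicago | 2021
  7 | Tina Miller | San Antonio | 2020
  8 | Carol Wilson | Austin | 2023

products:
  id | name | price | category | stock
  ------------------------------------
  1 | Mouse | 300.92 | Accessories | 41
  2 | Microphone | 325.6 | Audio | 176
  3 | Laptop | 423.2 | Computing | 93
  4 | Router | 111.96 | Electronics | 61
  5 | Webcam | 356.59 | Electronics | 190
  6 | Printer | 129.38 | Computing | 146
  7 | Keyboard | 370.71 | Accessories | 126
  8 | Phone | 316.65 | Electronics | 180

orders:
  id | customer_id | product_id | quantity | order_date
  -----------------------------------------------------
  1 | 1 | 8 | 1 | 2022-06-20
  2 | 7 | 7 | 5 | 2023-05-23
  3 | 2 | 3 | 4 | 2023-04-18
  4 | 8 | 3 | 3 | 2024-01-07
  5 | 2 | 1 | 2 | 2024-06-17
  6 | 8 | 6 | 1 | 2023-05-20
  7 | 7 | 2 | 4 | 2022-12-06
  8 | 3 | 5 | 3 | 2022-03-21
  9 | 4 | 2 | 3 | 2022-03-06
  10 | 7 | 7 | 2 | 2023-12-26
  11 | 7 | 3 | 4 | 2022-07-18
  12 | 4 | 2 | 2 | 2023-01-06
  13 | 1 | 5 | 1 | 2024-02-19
SELECT id, customer_id FROM orders WHERE customer_id NOT IN (SELECT id FROM customers WHERE signup_year <= 2022)

Execution result:
id | customer_id
4 | 8
6 | 8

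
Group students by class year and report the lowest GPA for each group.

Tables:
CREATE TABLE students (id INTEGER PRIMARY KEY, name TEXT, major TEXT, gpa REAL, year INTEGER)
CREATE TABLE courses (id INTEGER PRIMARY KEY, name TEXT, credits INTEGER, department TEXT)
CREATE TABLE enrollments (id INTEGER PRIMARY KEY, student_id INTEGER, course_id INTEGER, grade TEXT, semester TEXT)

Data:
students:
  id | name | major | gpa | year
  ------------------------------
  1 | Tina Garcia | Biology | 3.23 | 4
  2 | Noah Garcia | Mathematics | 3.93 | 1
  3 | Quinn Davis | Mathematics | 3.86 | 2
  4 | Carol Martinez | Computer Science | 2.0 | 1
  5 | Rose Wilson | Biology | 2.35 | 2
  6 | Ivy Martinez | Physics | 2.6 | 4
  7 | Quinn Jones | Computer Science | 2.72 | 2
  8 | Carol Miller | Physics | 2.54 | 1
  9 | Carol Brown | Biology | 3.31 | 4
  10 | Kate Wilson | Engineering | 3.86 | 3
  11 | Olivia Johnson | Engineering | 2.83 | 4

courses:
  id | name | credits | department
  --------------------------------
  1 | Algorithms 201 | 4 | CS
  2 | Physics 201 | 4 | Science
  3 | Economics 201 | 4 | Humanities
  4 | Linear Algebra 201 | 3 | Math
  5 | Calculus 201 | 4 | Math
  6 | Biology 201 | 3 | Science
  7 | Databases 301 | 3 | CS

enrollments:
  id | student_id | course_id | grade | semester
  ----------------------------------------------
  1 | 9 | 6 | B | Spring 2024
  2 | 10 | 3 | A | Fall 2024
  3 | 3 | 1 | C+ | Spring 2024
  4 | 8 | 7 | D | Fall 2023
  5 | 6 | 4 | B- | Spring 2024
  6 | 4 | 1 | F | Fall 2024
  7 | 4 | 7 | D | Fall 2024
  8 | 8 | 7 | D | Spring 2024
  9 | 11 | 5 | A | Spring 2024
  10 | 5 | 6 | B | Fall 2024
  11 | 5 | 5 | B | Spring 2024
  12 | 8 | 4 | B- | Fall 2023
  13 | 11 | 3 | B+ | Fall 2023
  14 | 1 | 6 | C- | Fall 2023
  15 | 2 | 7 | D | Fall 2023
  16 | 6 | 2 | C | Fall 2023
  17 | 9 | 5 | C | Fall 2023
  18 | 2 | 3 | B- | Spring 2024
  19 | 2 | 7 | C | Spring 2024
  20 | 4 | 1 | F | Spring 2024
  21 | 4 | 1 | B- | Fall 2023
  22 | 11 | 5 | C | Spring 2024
SELECT year, MIN(gpa) AS min_gpa FROM students GROUP BY year

Execution result:
year | min_gpa
1 | 2.00
2 | 2.35
3 | 3.86
4 | 2.60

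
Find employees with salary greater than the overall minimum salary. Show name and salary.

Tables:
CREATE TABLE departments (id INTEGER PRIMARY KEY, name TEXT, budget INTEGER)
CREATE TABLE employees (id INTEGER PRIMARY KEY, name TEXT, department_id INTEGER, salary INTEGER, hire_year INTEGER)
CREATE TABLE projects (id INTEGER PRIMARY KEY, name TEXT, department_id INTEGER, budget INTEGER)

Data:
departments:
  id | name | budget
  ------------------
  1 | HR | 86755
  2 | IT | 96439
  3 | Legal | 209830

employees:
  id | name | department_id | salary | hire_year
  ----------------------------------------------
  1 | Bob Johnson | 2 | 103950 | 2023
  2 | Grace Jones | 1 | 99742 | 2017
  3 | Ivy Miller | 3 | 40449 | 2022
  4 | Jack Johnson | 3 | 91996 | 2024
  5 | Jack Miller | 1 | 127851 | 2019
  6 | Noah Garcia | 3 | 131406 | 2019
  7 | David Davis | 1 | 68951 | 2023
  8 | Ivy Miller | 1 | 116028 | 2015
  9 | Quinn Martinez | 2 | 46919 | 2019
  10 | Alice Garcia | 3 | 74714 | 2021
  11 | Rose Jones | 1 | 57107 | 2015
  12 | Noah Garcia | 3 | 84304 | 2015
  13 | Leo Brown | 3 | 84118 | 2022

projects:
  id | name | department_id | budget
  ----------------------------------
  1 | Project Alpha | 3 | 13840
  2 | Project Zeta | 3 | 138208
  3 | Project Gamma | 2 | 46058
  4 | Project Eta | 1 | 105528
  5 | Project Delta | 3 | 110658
SELECT name, salary FROM employees WHERE salary > (SELECT MIN(salary) FROM employees)

Execution result:
name | salary
Bob Johnson | 103950
Grace Jones | 99742
Jack Johnson | 91996
Jack Miller | 127851
Noah Garcia | 131406
David Davis | 68951
Ivy Miller | 116028
Quinn Martinez | 46919
Alice Garcia | 74714
Rose Jones | 57107
Noah Garcia | 84304
Leo Brown | 84118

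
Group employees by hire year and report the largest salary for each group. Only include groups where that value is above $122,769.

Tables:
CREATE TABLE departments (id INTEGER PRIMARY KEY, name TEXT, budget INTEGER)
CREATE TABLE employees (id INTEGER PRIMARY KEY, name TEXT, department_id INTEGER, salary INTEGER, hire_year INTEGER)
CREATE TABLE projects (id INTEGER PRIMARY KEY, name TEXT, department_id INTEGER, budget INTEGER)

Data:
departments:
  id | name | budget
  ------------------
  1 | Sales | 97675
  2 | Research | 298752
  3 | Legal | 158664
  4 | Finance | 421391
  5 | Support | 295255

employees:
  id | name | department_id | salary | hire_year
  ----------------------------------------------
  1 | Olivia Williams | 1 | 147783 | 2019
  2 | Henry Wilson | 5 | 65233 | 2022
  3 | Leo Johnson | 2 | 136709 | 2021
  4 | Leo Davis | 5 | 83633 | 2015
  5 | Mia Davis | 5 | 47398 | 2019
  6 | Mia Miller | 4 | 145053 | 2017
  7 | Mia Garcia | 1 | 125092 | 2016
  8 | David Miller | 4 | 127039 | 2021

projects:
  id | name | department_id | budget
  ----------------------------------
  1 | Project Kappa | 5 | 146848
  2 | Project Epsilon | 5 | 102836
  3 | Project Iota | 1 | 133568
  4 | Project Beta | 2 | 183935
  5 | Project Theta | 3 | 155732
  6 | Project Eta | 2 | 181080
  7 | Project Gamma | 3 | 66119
SELECT hire_year, MAX(salary) AS max_salary FROM employees GROUP BY hire_year HAVING MAX(salary) > 122769

Execution result:
hire_year | max_salary
2016 | 125092
2017 | 145053
2019 | 147783
2021 | 136709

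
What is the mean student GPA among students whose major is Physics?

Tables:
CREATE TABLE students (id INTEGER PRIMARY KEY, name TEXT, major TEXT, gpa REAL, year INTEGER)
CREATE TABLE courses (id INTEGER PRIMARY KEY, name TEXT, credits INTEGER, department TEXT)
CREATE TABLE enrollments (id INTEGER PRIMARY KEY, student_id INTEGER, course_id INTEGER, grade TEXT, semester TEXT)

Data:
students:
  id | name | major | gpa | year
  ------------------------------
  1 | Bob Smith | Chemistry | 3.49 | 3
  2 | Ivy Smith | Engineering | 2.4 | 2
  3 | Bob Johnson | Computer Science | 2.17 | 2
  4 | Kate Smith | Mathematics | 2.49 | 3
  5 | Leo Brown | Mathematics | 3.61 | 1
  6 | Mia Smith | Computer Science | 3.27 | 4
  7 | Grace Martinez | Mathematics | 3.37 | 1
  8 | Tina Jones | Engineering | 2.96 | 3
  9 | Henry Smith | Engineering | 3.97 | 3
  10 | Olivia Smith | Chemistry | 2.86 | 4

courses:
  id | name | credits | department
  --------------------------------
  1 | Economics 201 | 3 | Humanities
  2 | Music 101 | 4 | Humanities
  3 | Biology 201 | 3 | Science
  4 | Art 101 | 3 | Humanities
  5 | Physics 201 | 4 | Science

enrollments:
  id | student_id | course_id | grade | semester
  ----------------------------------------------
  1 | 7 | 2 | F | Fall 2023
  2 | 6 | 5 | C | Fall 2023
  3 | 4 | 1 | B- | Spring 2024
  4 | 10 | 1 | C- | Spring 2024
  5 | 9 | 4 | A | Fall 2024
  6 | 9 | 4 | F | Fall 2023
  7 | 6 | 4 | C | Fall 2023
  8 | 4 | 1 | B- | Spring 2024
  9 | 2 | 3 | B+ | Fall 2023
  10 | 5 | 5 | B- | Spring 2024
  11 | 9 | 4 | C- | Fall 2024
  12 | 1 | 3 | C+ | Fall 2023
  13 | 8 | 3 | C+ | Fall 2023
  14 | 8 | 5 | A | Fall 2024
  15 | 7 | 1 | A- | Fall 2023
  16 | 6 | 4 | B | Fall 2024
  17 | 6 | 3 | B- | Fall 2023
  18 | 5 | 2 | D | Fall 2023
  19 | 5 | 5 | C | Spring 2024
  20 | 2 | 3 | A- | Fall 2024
SELECT AVG(gpa) FROM students WHERE major = 'Physics'

Execution result:
NULL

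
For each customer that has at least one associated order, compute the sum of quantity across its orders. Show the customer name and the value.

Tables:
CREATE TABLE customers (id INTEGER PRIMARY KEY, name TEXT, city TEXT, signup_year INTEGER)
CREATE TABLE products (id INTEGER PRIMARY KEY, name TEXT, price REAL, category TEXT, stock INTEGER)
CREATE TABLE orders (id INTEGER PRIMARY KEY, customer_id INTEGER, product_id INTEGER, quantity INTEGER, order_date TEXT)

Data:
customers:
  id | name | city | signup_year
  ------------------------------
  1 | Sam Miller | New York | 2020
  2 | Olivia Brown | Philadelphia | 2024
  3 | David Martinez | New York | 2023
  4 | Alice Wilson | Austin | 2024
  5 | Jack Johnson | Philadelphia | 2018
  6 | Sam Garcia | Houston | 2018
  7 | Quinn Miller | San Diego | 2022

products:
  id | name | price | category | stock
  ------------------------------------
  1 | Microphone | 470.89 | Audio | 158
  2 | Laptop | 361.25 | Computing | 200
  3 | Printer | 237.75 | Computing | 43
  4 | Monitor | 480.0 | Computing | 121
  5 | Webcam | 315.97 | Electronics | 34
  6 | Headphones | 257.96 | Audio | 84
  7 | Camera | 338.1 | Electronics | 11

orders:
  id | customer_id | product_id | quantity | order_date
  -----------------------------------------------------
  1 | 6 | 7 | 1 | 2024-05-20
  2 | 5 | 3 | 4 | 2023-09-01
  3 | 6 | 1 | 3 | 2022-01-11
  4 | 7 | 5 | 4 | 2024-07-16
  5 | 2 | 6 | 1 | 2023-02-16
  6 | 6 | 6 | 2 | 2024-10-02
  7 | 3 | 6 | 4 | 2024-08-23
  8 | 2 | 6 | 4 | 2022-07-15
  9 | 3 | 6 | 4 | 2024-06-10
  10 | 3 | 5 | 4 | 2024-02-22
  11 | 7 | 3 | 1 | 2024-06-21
SELECT p.name, SUM(c.quantity) AS sum_quantity FROM orders c JOIN customers p ON c.customer_id = p.id GROUP BY p.id, p.name

Execution result:
name | sum_quantity
Olivia Brown | 5
David Martinez | 12
Jack Johnson | 4
Sam Garcia | 6
Quinn Miller | 5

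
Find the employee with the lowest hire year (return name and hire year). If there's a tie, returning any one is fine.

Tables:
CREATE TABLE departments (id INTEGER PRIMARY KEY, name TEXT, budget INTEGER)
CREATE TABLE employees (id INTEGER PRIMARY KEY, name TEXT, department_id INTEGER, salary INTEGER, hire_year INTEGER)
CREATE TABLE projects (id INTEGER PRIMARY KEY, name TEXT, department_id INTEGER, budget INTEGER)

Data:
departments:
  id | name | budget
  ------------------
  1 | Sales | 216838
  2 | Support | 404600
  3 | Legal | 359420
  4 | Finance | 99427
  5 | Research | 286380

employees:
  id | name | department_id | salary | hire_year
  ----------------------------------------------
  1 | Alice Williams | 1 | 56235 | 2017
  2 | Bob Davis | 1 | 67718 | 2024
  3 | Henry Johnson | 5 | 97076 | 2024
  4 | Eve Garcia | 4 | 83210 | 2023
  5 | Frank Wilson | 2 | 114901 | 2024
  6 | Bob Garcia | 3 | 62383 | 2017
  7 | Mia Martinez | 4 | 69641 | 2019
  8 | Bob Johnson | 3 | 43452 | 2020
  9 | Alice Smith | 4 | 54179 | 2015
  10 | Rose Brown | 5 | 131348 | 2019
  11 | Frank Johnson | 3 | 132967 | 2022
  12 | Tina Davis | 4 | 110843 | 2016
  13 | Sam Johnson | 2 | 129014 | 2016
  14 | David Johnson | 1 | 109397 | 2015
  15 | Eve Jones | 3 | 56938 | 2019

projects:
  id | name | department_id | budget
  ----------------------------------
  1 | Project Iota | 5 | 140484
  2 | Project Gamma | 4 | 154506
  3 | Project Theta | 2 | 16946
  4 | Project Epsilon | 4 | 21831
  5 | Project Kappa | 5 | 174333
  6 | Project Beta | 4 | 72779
SELECT name, hire_year FROM employees ORDER BY hire_year ASC LIMIT 1

Execution result:
name | hire_year
Alice Smith | 2015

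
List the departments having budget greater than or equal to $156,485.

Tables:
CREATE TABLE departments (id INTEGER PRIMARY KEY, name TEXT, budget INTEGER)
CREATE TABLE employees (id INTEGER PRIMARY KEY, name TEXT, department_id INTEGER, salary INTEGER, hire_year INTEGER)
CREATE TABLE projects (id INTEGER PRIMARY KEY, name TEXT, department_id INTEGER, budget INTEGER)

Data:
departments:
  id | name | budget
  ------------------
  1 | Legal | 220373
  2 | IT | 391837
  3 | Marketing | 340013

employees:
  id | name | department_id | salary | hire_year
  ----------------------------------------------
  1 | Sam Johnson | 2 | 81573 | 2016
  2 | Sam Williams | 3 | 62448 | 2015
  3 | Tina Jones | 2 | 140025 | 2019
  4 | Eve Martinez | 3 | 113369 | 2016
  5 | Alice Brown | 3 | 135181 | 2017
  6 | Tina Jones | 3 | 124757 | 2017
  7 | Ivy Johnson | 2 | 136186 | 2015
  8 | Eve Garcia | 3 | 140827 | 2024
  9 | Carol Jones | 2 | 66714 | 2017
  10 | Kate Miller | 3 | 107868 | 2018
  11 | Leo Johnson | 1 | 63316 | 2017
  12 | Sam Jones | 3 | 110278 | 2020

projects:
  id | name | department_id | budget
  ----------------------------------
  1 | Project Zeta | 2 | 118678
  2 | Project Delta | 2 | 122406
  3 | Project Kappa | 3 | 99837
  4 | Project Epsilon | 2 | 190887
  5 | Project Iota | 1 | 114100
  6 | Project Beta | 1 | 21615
SELECT name, budget FROM departments WHERE budget >= 156485

Execution result:
name | budget
Legal | 220373
IT | 391837
Marketing | 340013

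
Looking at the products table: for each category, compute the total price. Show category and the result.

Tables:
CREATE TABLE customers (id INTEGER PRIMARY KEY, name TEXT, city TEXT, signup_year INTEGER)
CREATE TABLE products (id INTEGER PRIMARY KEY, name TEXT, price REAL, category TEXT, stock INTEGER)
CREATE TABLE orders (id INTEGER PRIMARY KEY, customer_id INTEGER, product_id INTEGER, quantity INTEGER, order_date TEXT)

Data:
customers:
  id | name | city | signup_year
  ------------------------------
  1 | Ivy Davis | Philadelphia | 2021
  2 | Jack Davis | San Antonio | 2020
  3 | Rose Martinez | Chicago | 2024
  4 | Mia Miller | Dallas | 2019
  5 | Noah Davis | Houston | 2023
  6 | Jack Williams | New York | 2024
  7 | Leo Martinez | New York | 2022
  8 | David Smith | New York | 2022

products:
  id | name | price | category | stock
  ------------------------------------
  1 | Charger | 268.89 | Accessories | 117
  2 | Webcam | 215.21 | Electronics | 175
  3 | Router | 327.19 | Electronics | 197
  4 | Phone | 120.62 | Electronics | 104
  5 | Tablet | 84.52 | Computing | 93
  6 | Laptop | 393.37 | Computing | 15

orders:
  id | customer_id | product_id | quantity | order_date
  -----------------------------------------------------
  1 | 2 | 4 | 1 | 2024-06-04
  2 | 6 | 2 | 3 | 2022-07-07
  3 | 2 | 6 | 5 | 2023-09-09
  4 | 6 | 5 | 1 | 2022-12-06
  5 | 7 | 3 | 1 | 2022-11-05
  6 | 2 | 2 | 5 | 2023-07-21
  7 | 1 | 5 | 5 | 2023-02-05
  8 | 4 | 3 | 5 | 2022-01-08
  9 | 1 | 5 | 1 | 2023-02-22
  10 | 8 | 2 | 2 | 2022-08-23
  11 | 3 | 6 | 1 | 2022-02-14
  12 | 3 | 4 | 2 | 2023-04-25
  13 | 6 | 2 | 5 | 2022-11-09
SELECT category, SUM(price) AS sum_price FROM products GROUP BY category

Execution result:
category | sum_price
Accessories | 268.89
Computing | 477.89
Electronics | 663.02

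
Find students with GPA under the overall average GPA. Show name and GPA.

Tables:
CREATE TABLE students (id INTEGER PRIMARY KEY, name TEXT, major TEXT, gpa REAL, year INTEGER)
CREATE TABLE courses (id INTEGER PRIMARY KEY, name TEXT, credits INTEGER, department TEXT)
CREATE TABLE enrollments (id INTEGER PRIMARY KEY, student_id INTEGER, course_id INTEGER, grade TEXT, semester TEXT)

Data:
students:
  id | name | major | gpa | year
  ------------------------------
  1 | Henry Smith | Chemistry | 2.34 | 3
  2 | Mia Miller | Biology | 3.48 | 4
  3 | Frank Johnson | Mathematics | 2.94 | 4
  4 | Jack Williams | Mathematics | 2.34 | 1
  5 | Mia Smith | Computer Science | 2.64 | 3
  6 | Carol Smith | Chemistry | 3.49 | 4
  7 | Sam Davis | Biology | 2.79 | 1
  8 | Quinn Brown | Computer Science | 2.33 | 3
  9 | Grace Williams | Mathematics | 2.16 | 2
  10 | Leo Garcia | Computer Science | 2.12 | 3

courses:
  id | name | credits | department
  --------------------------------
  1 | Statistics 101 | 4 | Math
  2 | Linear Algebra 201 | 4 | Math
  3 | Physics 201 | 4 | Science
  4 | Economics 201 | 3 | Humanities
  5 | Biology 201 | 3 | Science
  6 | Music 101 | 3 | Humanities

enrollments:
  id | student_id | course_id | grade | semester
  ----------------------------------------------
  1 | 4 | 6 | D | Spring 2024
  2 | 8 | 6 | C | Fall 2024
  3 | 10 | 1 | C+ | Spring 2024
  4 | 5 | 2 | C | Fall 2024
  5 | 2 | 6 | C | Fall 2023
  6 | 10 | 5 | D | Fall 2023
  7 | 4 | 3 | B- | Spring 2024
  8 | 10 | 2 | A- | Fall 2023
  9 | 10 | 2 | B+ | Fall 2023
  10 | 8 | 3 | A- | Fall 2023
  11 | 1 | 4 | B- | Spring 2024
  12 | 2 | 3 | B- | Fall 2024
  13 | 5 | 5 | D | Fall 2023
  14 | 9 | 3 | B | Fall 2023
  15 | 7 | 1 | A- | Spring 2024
SELECT name, gpa FROM students WHERE gpa < (SELECT AVG(gpa) FROM students)

Execution result:
name | gpa
Henry Smith | 2.34
Jack Williams | 2.34
Mia Smith | 2.64
Quinn Brown | 2.33
Grace Williams | 2.16
Leo Garcia | 2.12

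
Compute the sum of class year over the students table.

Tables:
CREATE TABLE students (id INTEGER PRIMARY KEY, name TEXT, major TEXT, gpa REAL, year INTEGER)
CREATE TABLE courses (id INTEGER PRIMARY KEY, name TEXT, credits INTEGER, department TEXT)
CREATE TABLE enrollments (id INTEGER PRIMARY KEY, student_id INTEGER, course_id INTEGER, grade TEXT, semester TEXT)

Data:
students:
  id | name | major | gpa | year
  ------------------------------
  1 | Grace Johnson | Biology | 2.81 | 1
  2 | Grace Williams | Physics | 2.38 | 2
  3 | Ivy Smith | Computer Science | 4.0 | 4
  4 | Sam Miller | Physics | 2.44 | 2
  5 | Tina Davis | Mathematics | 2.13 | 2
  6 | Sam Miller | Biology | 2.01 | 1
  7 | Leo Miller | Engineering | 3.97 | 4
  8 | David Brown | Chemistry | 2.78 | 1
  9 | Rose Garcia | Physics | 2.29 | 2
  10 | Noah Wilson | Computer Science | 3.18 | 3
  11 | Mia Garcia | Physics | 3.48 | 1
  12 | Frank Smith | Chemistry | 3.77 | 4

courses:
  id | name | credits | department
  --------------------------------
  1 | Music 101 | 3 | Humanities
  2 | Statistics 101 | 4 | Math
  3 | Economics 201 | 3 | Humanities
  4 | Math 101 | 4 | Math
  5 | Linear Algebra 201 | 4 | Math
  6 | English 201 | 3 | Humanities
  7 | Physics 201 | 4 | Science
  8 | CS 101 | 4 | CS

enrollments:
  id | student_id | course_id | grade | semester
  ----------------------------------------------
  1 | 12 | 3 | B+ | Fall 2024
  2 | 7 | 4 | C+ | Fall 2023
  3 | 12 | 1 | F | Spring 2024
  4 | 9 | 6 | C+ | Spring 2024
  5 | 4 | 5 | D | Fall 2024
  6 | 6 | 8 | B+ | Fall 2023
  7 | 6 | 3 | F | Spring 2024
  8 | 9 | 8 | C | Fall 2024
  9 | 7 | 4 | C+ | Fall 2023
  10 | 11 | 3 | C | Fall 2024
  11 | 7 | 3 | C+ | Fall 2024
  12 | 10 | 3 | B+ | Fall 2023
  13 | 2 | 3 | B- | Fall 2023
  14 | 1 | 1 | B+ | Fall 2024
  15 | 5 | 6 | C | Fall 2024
SELECT SUM(year) FROM students

Execution result:
27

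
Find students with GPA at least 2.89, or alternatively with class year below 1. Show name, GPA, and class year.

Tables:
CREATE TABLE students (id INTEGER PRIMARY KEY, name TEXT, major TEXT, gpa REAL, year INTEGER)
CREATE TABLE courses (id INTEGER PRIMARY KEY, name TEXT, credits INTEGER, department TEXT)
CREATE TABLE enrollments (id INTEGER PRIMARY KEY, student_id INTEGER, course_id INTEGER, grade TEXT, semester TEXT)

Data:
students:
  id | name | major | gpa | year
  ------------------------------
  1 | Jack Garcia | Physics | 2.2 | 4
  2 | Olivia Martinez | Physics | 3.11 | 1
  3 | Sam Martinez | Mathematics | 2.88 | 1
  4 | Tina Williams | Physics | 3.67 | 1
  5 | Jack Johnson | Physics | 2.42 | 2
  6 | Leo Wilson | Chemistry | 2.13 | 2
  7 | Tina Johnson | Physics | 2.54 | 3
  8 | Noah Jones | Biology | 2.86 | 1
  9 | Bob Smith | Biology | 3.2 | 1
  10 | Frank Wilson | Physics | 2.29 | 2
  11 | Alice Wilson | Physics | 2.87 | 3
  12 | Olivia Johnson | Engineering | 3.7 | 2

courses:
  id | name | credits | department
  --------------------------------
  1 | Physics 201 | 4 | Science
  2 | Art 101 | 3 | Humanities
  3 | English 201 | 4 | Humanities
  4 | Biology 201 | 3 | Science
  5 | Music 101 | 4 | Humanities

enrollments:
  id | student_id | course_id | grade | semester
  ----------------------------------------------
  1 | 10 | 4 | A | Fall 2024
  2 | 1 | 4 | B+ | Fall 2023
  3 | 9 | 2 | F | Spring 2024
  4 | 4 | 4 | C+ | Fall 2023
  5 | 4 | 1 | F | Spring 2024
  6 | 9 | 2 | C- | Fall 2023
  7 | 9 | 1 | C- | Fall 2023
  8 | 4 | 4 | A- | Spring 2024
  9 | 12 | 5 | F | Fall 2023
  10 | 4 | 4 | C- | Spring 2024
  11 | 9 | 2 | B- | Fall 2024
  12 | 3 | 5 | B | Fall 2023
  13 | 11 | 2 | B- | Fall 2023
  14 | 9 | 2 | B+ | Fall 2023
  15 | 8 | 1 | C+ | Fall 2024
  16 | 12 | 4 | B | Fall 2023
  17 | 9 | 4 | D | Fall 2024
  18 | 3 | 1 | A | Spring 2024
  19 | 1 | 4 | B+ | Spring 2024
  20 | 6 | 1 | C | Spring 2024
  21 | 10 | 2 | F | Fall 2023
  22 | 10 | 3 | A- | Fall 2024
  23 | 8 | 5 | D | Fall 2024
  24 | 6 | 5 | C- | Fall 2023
SELECT name, gpa, year FROM students WHERE gpa >= 2.89 OR year < 1

Execution result:
name | gpa | year
Olivia Martinez | 3.11 | 1
Tina Williams | 3.67 | 1
Bob Smith | 3.20 | 1
Olivia Johnson | 3.70 | 2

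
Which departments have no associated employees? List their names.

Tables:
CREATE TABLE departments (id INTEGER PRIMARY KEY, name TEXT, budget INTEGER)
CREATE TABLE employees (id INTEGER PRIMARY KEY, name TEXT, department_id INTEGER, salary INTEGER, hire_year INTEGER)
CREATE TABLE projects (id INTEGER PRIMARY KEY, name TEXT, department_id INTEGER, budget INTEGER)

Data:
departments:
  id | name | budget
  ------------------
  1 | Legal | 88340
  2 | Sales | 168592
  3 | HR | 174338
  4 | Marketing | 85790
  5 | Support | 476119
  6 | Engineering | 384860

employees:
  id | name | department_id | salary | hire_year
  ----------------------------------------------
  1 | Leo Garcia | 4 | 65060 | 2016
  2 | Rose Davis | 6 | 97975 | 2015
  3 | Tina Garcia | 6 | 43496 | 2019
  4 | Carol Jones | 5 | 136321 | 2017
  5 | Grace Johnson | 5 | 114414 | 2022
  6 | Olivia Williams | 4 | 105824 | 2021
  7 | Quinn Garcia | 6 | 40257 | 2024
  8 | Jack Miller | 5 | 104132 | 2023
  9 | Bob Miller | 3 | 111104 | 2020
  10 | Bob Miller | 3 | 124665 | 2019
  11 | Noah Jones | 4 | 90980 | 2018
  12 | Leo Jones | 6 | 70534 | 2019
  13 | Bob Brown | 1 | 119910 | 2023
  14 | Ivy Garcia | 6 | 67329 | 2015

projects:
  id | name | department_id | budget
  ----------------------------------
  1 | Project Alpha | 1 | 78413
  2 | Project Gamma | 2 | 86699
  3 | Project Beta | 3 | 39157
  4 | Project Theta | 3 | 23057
SELECT p.name FROM departments p LEFT JOIN employees c ON c.department_id = p.id WHERE c.id IS NULL

Execution result:
Sales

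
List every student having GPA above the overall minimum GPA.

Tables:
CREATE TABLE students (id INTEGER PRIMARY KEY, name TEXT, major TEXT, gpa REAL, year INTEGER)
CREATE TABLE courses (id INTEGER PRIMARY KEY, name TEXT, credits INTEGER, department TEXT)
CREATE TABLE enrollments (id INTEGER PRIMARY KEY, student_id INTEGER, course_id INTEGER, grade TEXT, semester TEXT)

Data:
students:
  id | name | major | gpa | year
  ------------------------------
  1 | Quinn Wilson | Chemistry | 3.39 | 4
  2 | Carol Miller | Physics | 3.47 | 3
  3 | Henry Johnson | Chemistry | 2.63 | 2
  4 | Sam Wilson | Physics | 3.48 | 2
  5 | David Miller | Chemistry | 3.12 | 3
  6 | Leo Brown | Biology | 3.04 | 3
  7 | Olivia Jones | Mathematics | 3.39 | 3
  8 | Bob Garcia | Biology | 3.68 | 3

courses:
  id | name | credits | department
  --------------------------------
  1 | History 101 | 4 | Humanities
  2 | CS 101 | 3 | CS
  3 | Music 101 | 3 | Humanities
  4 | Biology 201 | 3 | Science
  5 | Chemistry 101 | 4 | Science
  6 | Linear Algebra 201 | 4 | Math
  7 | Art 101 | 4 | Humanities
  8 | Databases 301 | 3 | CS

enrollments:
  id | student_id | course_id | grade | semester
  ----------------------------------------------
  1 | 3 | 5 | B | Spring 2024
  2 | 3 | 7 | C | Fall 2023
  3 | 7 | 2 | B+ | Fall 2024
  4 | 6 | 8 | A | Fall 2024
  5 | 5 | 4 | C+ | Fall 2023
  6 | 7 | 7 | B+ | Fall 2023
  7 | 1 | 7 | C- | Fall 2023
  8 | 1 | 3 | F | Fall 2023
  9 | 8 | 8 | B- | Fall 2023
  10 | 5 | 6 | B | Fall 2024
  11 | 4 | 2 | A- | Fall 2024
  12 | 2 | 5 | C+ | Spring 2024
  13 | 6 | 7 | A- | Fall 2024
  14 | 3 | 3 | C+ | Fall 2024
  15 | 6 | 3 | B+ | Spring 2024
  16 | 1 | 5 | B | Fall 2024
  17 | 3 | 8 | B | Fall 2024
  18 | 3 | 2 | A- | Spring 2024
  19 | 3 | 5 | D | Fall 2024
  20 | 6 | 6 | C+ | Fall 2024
SELECT name, gpa FROM students WHERE gpa > (SELECT MIN(gpa) FROM students)

Execution result:
name | gpa
Quinn Wilson | 3.39
Carol Miller | 3.47
Sam Wilson | 3.48
David Miller | 3.12
Leo Brown | 3.04
Olivia Jones | 3.39
Bob Garcia | 3.68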